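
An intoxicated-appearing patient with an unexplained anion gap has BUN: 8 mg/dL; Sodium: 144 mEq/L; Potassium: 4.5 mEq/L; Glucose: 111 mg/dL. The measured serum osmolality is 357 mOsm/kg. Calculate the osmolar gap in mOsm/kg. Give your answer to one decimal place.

60.0 mOsm/kg

Calculated osmolality = 2·Na + glucose/18 + BUN/2.8
= 2·144 + 111/18 + 8/2.8
= 288 + 6.17 + 2.86
= 297.03 mOsm/kg ≈ 297.0 mOsm/kg
Osmolar gap = measured − calculated = 357 − 297.0 = 60.0 mOsm/kg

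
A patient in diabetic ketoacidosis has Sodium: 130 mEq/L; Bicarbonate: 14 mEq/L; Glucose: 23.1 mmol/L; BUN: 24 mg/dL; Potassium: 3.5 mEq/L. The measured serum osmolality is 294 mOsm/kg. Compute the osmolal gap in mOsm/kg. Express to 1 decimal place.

2.3 mOsm/kg

Calculated osmolality = 2·Na + glucose + BUN/2.8
= 2·130 + 23.1 + 24/2.8
= 260 + 23.10 + 8.57
= 291.67 mOsm/kg ≈ 291.7 mOsm/kg
Osmolar gap = measured − calculated = 294 − 291.7 = 2.3 mOsm/kg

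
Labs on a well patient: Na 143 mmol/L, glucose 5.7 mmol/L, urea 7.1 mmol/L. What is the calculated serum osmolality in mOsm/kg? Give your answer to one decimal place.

Calculated osmolality = 2·Na + glucose + urea
= 2·143 + 5.7 + 7.1
= 286 + 5.70 + 7.10
= 298.8 mOsm/kg

298.8 mOsm/kg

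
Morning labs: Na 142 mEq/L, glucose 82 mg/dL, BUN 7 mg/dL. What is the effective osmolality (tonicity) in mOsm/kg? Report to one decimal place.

Effective osmolality excludes urea (freely permeant across cell membranes):
2·Na + glucose/18
= 2·142 + 82/18
= 284 + 4.56
= 288.56 mOsm/kg

288.6 mOsm/kg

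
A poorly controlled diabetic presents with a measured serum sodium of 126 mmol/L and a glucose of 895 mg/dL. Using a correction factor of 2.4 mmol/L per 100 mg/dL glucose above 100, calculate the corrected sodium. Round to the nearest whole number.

145 mmol/L

Corrected Na = measured Na + 2.4 · (glucose − 100)/100
= 126 + 2.4 · (895 − 100)/100
= 126 + 19.1
= 145.1 mmol/L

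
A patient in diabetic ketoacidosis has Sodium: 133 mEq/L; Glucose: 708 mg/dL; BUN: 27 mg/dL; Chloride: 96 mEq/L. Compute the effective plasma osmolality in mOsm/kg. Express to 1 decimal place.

305.3 mOsm/kg

Effective osmolality excludes urea (freely permeant across cell membranes):
2·Na + glucose/18
= 2·133 + 708/18
= 266 + 39.33
= 305.33 mOsm/kg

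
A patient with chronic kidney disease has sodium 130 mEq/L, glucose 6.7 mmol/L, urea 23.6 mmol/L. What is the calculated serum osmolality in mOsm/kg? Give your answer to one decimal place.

Calculated osmolality = 2·Na + glucose + urea
= 2·130 + 6.7 + 23.6
= 260 + 6.70 + 23.60
= 290.3 mOsm/kg

290.3 mOsm/kg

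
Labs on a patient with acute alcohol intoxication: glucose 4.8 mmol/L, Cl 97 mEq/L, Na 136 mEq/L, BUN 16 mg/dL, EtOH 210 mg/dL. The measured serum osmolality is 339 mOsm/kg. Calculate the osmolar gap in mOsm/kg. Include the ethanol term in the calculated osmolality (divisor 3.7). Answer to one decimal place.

-0.3 mOsm/kg

Calculated osmolality = 2·Na + glucose + BUN/2.8 + ethanol/3.7
= 2·136 + 4.8 + 16/2.8 + 210/3.7
= 272 + 4.80 + 5.71 + 56.76
= 339.27 mOsm/kg ≈ 339.3 mOsm/kg
Osmolar gap = measured − calculated = 339 − 339.3 = -0.3 mOsm/kg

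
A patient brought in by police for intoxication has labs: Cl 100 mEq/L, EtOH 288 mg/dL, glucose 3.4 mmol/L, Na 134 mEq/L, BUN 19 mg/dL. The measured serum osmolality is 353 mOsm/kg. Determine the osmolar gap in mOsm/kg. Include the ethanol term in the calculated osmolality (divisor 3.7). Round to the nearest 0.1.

-3.0 mOsm/kg

Calculated osmolality = 2·Na + glucose + BUN/2.8 + ethanol/3.7
= 2·134 + 3.4 + 19/2.8 + 288/3.7
= 268 + 3.40 + 6.79 + 77.84
= 356.03 mOsm/kg ≈ 356.0 mOsm/kg
Osmolar gap = measured − calculated = 353 − 356.0 = -3.0 mOsm/kg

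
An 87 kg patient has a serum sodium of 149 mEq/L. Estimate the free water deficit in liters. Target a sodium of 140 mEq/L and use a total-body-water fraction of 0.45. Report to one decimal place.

TBW = 0.45 · 87 = 39.15 L
Free water deficit = TBW · (Na/140 − 1)
= 39.15 · (149/140 − 1)
= 39.15 · 0.0643
= 2.52 L

2.5 L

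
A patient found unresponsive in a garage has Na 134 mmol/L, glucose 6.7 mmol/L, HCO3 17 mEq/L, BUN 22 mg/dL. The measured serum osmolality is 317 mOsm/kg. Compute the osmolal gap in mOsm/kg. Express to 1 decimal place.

34.4 mOsm/kg

Calculated osmolality = 2·Na + glucose + BUN/2.8
= 2·134 + 6.7 + 22/2.8
= 268 + 6.70 + 7.86
= 282.56 mOsm/kg ≈ 282.6 mOsm/kg
Osmolar gap = measured − calculated = 317 − 282.6 = 34.4 mOsm/kg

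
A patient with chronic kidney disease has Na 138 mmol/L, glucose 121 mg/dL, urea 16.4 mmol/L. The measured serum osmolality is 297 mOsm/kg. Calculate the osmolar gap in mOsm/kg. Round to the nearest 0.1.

Calculated osmolality = 2·Na + glucose/18 + urea
= 2·138 + 121/18 + 16.4
= 276 + 6.72 + 16.40
= 299.12 mOsm/kg ≈ 299.1 mOsm/kg
Osmolar gap = measured − calculated = 297 − 299.1 = -2.1 mOsm/kg

-2.1 mOsm/kg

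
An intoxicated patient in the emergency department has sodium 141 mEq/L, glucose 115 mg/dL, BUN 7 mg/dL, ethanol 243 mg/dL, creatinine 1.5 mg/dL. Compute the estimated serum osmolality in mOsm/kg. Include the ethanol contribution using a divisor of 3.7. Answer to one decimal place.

356.6 mOsm/kg

Calculated osmolality = 2·Na + glucose/18 + BUN/2.8 + ethanol/3.7
= 2·141 + 115/18 + 7/2.8 + 243/3.7
= 282 + 6.39 + 2.50 + 65.68
= 356.57 mOsm/kg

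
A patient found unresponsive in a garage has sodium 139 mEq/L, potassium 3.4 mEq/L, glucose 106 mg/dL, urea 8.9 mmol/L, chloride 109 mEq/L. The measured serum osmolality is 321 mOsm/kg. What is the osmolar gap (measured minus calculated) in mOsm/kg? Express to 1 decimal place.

28.2 mOsm/kg

Calculated osmolality = 2·Na + glucose/18 + urea
= 2·139 + 106/18 + 8.9
= 278 + 5.89 + 8.90
= 292.79 mOsm/kg ≈ 292.8 mOsm/kg
Osmolar gap = measured − calculated = 321 − 292.8 = 28.2 mOsm/kg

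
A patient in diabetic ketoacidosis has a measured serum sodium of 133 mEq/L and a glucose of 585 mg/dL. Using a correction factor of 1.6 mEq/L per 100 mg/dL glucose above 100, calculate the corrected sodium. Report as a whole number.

Corrected Na = measured Na + 1.6 · (glucose − 100)/100
= 133 + 1.6 · (585 − 100)/100
= 133 + 7.8
= 140.8 mEq/L

141 mEq/L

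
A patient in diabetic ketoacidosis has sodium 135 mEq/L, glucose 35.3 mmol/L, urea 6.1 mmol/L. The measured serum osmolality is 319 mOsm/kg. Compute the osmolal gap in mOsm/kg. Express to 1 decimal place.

7.6 mOsm/kg

Calculated osmolality = 2·Na + glucose + urea
= 2·135 + 35.3 + 6.1
= 270 + 35.30 + 6.10
= 311.4 mOsm/kg ≈ 311.4 mOsm/kg
Osmolar gap = measured − calculated = 319 − 311.4 = 7.6 mOsm/kg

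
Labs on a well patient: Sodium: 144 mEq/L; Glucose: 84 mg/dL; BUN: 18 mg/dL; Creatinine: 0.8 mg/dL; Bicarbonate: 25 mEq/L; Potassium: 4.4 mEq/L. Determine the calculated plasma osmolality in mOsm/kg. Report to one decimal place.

299.1 mOsm/kg

Calculated osmolality = 2·Na + glucose/18 + BUN/2.8
= 2·144 + 84/18 + 18/2.8
= 288 + 4.67 + 6.43
= 299.1 mOsm/kg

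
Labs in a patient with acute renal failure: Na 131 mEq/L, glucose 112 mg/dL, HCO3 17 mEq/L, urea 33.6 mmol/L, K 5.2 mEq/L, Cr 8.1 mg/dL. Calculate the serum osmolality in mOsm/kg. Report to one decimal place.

301.8 mOsm/kg

Calculated osmolality = 2·Na + glucose/18 + urea
= 2·131 + 112/18 + 33.6
= 262 + 6.22 + 33.60
= 301.82 mOsm/kg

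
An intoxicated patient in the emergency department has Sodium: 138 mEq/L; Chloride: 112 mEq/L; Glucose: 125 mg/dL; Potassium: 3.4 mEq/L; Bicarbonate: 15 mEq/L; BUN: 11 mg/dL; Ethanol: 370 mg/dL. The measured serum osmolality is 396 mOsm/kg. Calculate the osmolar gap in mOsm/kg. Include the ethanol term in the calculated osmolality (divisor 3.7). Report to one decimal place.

Calculated osmolality = 2·Na + glucose/18 + BUN/2.8 + ethanol/3.7
= 2·138 + 125/18 + 11/2.8 + 370/3.7
= 276 + 6.94 + 3.93 + 100
= 386.87 mOsm/kg ≈ 386.9 mOsm/kg
Osmolar gap = measured − calculated = 396 − 386.9 = 9.1 mOsm/kg

9.1 mOsm/kg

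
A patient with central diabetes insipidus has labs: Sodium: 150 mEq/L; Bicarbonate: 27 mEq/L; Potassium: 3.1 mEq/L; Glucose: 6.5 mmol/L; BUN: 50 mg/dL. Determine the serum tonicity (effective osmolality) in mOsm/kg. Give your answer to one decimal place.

Effective osmolality excludes urea (freely permeant across cell membranes):
2·Na + glucose
= 2·150 + 6.5
= 300 + 6.5
= 306.5 mOsm/kg

306.5 mOsm/kg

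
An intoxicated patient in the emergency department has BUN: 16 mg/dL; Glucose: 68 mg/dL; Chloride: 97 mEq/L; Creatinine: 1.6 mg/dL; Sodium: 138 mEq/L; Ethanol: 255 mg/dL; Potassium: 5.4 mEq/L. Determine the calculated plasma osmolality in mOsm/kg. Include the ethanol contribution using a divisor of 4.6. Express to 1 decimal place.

340.9 mOsm/kg

Calculated osmolality = 2·Na + glucose/18 + BUN/2.8 + ethanol/4.6
= 2·138 + 68/18 + 16/2.8 + 255/4.6
= 276 + 3.78 + 5.71 + 55.43
= 340.92 mOsm/kg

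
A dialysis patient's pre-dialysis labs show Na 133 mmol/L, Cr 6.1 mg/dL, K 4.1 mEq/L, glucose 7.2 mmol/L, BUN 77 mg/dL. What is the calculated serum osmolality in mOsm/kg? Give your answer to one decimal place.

300.7 mOsm/kg

Calculated osmolality = 2·Na + glucose + BUN/2.8
= 2·133 + 7.2 + 77/2.8
= 266 + 7.20 + 27.50
= 300.7 mOsm/kg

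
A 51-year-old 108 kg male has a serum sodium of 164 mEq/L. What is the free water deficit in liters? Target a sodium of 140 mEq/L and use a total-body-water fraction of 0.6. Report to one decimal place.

11.1 L

TBW = 0.6 · 108 = 64.8 L
Free water deficit = TBW · (Na/140 − 1)
= 64.8 · (164/140 − 1)
= 64.8 · 0.1714
= 11.11 L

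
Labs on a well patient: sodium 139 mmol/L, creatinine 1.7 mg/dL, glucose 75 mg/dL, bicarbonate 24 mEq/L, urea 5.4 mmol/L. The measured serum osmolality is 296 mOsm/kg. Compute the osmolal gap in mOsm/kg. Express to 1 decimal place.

Calculated osmolality = 2·Na + glucose/18 + urea
= 2·139 + 75/18 + 5.4
= 278 + 4.17 + 5.40
= 287.57 mOsm/kg ≈ 287.6 mOsm/kg
Osmolar gap = measured − calculated = 296 − 287.6 = 8.4 mOsm/kg

8.4 mOsm/kg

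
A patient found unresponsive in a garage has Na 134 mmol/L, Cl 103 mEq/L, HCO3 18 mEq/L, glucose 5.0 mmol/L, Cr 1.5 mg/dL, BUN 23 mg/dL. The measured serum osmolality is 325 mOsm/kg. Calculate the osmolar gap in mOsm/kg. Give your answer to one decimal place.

Calculated osmolality = 2·Na + glucose + BUN/2.8
= 2·134 + 5 + 23/2.8
= 268 + 5 + 8.21
= 281.21 mOsm/kg ≈ 281.2 mOsm/kg
Osmolar gap = measured − calculated = 325 − 281.2 = 43.8 mOsm/kg

43.8 mOsm/kg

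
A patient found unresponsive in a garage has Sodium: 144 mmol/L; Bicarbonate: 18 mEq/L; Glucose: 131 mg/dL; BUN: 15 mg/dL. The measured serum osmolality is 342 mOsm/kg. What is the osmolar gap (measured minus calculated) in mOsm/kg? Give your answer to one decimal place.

41.4 mOsm/kg

Calculated osmolality = 2·Na + glucose/18 + BUN/2.8
= 2·144 + 131/18 + 15/2.8
= 288 + 7.28 + 5.36
= 300.64 mOsm/kg ≈ 300.6 mOsm/kg
Osmolar gap = measured − calculated = 342 − 300.6 = 41.4 mOsm/kg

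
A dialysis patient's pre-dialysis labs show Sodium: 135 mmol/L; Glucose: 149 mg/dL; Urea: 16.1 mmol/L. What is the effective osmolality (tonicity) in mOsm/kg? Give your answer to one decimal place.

278.3 mOsm/kg

Effective osmolality excludes urea (freely permeant across cell membranes):
2·Na + glucose/18
= 2·135 + 149/18
= 270 + 8.28
= 278.28 mOsm/kg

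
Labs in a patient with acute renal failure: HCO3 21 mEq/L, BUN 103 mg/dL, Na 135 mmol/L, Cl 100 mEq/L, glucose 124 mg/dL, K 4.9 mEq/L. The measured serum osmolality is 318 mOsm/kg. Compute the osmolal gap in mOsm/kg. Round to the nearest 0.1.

Calculated osmolality = 2·Na + glucose/18 + BUN/2.8
= 2·135 + 124/18 + 103/2.8
= 270 + 6.89 + 36.79
= 313.68 mOsm/kg ≈ 313.7 mOsm/kg
Osmolar gap = measured − calculated = 318 − 313.7 = 4.3 mOsm/kg

4.3 mOsm/kg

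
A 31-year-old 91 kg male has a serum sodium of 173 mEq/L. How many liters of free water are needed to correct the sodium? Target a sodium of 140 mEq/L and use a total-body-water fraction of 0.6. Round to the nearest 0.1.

TBW = 0.6 · 91 = 54.6 L
Free water deficit = TBW · (Na/140 − 1)
= 54.6 · (173/140 − 1)
= 54.6 · 0.2357
= 12.87 L

12.9 L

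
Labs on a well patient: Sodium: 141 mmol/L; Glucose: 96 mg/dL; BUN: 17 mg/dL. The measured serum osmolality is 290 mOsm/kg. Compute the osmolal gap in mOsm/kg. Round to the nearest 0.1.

Calculated osmolality = 2·Na + glucose/18 + BUN/2.8
= 2·141 + 96/18 + 17/2.8
= 282 + 5.33 + 6.07
= 293.4 mOsm/kg ≈ 293.4 mOsm/kg
Osmolar gap = measured − calculated = 290 − 293.4 = -3.4 mOsm/kg

-3.4 mOsm/kg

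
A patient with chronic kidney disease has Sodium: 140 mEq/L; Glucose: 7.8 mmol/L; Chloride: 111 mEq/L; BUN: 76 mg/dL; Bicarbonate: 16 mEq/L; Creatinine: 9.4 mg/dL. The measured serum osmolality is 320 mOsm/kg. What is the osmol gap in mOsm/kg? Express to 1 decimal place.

5.1 mOsm/kg

Calculated osmolality = 2·Na + glucose + BUN/2.8
= 2·140 + 7.8 + 76/2.8
= 280 + 7.80 + 27.14
= 314.94 mOsm/kg ≈ 314.9 mOsm/kg
Osmolar gap = measured − calculated = 320 − 314.9 = 5.1 mOsm/kg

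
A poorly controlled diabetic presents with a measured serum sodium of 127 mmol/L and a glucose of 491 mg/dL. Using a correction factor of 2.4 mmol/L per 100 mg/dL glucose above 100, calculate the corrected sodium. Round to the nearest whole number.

Corrected Na = measured Na + 2.4 · (glucose − 100)/100
= 127 + 2.4 · (491 − 100)/100
= 127 + 9.4
= 136.4 mmol/L

136 mmol/L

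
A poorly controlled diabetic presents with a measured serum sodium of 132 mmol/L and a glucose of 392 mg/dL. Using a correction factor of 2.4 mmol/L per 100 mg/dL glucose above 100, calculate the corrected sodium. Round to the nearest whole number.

139 mmol/L

Corrected Na = measured Na + 2.4 · (glucose − 100)/100
= 132 + 2.4 · (392 − 100)/100
= 132 + 7
= 139 mmol/L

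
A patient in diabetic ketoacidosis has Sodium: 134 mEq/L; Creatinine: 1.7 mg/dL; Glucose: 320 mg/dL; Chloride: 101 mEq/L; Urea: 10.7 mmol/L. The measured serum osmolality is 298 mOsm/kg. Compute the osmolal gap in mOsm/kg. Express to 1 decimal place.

Calculated osmolality = 2·Na + glucose/18 + urea
= 2·134 + 320/18 + 10.7
= 268 + 17.78 + 10.70
= 296.48 mOsm/kg ≈ 296.5 mOsm/kg
Osmolar gap = measured − calculated = 298 − 296.5 = 1.5 mOsm/kg

1.5 mOsm/kg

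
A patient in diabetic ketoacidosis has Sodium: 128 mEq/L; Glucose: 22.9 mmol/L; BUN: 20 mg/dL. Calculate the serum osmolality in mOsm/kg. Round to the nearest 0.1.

Calculated osmolality = 2·Na + glucose + BUN/2.8
= 2·128 + 22.9 + 20/2.8
= 256 + 22.90 + 7.14
= 286.04 mOsm/kg

286.0 mOsm/kg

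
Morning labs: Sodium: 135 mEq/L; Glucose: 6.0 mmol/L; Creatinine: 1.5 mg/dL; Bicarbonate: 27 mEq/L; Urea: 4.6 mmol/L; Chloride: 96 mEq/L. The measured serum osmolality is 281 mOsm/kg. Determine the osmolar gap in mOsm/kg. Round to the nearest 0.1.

Calculated osmolality = 2·Na + glucose + urea
= 2·135 + 6 + 4.6
= 270 + 6 + 4.60
= 280.6 mOsm/kg ≈ 280.6 mOsm/kg
Osmolar gap = measured − calculated = 281 − 280.6 = 0.4 mOsm/kg

0.4 mOsm/kg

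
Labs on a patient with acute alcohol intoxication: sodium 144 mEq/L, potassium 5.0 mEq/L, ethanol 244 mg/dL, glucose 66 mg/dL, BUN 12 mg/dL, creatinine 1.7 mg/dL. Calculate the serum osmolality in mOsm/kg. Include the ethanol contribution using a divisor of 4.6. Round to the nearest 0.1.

Calculated osmolality = 2·Na + glucose/18 + BUN/2.8 + ethanol/4.6
= 2·144 + 66/18 + 12/2.8 + 244/4.6
= 288 + 3.67 + 4.29 + 53.04
= 349 mOsm/kg

349.0 mOsm/kg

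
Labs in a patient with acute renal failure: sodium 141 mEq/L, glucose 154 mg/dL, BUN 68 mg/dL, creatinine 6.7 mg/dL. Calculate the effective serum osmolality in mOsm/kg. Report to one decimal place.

Effective osmolality excludes urea (freely permeant across cell membranes):
2·Na + glucose/18
= 2·141 + 154/18
= 282 + 8.56
= 290.56 mOsm/kg

290.6 mOsm/kg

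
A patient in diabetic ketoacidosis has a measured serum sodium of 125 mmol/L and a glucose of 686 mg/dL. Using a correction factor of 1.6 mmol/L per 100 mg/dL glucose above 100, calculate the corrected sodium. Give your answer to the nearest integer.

Corrected Na = measured Na + 1.6 · (glucose − 100)/100
= 125 + 1.6 · (686 − 100)/100
= 125 + 9.4
= 134.4 mmol/L

134 mmol/L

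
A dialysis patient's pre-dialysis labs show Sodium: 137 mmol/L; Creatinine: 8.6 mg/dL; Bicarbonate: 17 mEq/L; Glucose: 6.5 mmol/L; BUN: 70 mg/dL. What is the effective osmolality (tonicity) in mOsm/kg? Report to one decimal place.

Effective osmolality excludes urea (freely permeant across cell membranes):
2·Na + glucose
= 2·137 + 6.5
= 274 + 6.5
= 280.5 mOsm/kg

280.5 mOsm/kg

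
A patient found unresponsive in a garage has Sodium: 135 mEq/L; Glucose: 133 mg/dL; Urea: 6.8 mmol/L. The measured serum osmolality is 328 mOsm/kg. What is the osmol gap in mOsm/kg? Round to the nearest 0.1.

43.8 mOsm/kg

Calculated osmolality = 2·Na + glucose/18 + urea
= 2·135 + 133/18 + 6.8
= 270 + 7.39 + 6.80
= 284.19 mOsm/kg ≈ 284.2 mOsm/kg
Osmolar gap = measured − calculated = 328 − 284.2 = 43.8 mOsm/kg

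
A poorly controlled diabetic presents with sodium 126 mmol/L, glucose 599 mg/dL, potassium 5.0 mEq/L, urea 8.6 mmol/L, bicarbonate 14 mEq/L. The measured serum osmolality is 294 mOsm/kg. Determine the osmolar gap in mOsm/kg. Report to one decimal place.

0.1 mOsm/kg

Calculated osmolality = 2·Na + glucose/18 + urea
= 2·126 + 599/18 + 8.6
= 252 + 33.28 + 8.60
= 293.88 mOsm/kg ≈ 293.9 mOsm/kg
Osmolar gap = measured − calculated = 294 − 293.9 = 0.1 mOsm/kg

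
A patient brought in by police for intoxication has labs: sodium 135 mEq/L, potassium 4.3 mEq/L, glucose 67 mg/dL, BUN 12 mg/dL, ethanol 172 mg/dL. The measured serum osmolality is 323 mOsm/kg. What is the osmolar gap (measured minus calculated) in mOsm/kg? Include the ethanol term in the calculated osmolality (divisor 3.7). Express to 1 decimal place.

-1.5 mOsm/kg

Calculated osmolality = 2·Na + glucose/18 + BUN/2.8 + ethanol/3.7
= 2·135 + 67/18 + 12/2.8 + 172/3.7
= 270 + 3.72 + 4.29 + 46.49
= 324.5 mOsm/kg ≈ 324.5 mOsm/kg
Osmolar gap = measured − calculated = 323 − 324.5 = -1.5 mOsm/kg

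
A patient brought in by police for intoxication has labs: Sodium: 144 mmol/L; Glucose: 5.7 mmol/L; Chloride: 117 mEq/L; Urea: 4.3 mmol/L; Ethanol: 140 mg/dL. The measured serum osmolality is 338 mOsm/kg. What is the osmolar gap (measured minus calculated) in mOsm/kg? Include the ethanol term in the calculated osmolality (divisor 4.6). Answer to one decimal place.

Calculated osmolality = 2·Na + glucose + urea + ethanol/4.6
= 2·144 + 5.7 + 4.3 + 140/4.6
= 288 + 5.70 + 4.30 + 30.43
= 328.43 mOsm/kg ≈ 328.4 mOsm/kg
Osmolar gap = measured − calculated = 338 − 328.4 = 9.6 mOsm/kg

9.6 mOsm/kg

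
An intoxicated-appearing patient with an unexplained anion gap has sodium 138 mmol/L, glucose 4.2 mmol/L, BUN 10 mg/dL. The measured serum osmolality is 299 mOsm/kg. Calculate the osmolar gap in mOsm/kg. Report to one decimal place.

Calculated osmolality = 2·Na + glucose + BUN/2.8
= 2·138 + 4.2 + 10/2.8
= 276 + 4.20 + 3.57
= 283.77 mOsm/kg ≈ 283.8 mOsm/kg
Osmolar gap = measured − calculated = 299 − 283.8 = 15.2 mOsm/kg

15.2 mOsm/kg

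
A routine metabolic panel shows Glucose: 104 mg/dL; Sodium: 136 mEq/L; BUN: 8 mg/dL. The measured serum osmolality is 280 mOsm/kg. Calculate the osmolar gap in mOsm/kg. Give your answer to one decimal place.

-0.6 mOsm/kg

Calculated osmolality = 2·Na + glucose/18 + BUN/2.8
= 2·136 + 104/18 + 8/2.8
= 272 + 5.78 + 2.86
= 280.64 mOsm/kg ≈ 280.6 mOsm/kg
Osmolar gap = measured − calculated = 280 − 280.6 = -0.6 mOsm/kg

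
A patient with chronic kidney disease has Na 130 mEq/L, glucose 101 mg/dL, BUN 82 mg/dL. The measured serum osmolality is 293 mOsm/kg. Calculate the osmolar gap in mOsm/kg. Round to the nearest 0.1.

Calculated osmolality = 2·Na + glucose/18 + BUN/2.8
= 2·130 + 101/18 + 82/2.8
= 260 + 5.61 + 29.29
= 294.9 mOsm/kg ≈ 294.9 mOsm/kg
Osmolar gap = measured − calculated = 293 − 294.9 = -1.9 mOsm/kg

-1.9 mOsm/kg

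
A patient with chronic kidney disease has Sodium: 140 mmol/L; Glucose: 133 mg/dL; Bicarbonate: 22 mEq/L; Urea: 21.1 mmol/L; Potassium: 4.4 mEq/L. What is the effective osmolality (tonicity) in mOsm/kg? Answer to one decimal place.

Effective osmolality excludes urea (freely permeant across cell membranes):
2·Na + glucose/18
= 2·140 + 133/18
= 280 + 7.39
= 287.39 mOsm/kg

287.4 mOsm/kg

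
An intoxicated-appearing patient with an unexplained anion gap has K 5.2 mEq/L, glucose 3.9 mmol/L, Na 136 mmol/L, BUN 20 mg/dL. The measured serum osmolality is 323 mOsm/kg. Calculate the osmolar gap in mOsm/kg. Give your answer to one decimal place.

Calculated osmolality = 2·Na + glucose + BUN/2.8
= 2·136 + 3.9 + 20/2.8
= 272 + 3.90 + 7.14
= 283.04 mOsm/kg ≈ 283.0 mOsm/kg
Osmolar gap = measured − calculated = 323 − 283.0 = 40.0 mOsm/kg

40.0 mOsm/kg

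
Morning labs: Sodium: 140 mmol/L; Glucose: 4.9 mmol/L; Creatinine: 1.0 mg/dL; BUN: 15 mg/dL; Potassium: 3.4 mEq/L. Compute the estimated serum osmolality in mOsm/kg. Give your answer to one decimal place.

290.3 mOsm/kg

Calculated osmolality = 2·Na + glucose + BUN/2.8
= 2·140 + 4.9 + 15/2.8
= 280 + 4.90 + 5.36
= 290.26 mOsm/kg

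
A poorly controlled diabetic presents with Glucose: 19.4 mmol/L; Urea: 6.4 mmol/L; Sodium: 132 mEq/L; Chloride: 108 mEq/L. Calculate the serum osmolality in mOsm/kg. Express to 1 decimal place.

289.8 mOsm/kg

Calculated osmolality = 2·Na + glucose + urea
= 2·132 + 19.4 + 6.4
= 264 + 19.40 + 6.40
= 289.8 mOsm/kg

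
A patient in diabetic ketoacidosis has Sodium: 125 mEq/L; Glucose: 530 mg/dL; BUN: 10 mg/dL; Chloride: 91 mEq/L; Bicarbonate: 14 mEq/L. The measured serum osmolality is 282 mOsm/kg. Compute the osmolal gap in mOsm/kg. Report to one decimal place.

-1.0 mOsm/kg

Calculated osmolality = 2·Na + glucose/18 + BUN/2.8
= 2·125 + 530/18 + 10/2.8
= 250 + 29.44 + 3.57
= 283.01 mOsm/kg ≈ 283.0 mOsm/kg
Osmolar gap = measured − calculated = 282 − 283.0 = -1.0 mOsm/kg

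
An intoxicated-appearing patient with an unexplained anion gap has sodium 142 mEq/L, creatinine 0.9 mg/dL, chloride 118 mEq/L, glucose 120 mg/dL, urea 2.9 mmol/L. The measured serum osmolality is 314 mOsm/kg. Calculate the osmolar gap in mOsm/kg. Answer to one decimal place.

Calculated osmolality = 2·Na + glucose/18 + urea
= 2·142 + 120/18 + 2.9
= 284 + 6.67 + 2.90
= 293.57 mOsm/kg ≈ 293.6 mOsm/kg
Osmolar gap = measured − calculated = 314 − 293.6 = 20.4 mOsm/kg

20.4 mOsm/kg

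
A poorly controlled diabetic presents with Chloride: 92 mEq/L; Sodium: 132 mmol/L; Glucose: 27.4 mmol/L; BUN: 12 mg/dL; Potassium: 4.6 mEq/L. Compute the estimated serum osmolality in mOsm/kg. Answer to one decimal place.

295.7 mOsm/kg

Calculated osmolality = 2·Na + glucose + BUN/2.8
= 2·132 + 27.4 + 12/2.8
= 264 + 27.40 + 4.29
= 295.69 mOsm/kg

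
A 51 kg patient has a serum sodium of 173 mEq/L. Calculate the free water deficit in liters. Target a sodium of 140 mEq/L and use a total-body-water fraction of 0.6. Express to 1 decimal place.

7.2 L

TBW = 0.6 · 51 = 30.6 L
Free water deficit = TBW · (Na/140 − 1)
= 30.6 · (173/140 − 1)
= 30.6 · 0.2357
= 7.21 L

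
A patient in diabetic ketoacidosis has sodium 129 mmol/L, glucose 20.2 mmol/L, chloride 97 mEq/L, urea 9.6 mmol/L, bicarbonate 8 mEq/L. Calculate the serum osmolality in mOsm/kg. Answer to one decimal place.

287.8 mOsm/kg

Calculated osmolality = 2·Na + glucose + urea
= 2·129 + 20.2 + 9.6
= 258 + 20.20 + 9.60
= 287.8 mOsm/kg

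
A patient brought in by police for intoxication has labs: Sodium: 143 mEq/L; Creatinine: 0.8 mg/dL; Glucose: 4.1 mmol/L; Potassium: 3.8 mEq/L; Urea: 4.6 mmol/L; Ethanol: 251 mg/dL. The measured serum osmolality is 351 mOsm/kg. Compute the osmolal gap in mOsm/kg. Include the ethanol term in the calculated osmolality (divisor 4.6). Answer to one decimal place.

1.7 mOsm/kg

Calculated osmolality = 2·Na + glucose + urea + ethanol/4.6
= 2·143 + 4.1 + 4.6 + 251/4.6
= 286 + 4.10 + 4.60 + 54.57
= 349.27 mOsm/kg ≈ 349.3 mOsm/kg
Osmolar gap = measured − calculated = 351 − 349.3 = 1.7 mOsm/kg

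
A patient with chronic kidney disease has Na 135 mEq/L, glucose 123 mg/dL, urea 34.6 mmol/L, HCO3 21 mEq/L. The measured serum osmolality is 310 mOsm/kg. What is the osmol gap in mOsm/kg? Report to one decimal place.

Calculated osmolality = 2·Na + glucose/18 + urea
= 2·135 + 123/18 + 34.6
= 270 + 6.83 + 34.60
= 311.43 mOsm/kg ≈ 311.4 mOsm/kg
Osmolar gap = measured − calculated = 310 − 311.4 = -1.4 mOsm/kg

-1.4 mOsm/kg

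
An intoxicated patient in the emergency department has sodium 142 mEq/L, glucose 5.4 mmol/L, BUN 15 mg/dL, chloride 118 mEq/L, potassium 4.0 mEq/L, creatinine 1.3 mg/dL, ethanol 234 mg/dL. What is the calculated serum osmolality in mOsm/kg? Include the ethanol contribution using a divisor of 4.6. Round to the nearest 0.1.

Calculated osmolality = 2·Na + glucose + BUN/2.8 + ethanol/4.6
= 2·142 + 5.4 + 15/2.8 + 234/4.6
= 284 + 5.40 + 5.36 + 50.87
= 345.63 mOsm/kg

345.6 mOsm/kg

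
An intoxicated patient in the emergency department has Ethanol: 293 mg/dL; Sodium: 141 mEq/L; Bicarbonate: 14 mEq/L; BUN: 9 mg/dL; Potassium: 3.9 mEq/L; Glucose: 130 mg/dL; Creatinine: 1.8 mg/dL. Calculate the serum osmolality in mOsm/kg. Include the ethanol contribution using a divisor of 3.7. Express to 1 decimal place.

Calculated osmolality = 2·Na + glucose/18 + BUN/2.8 + ethanol/3.7
= 2·141 + 130/18 + 9/2.8 + 293/3.7
= 282 + 7.22 + 3.21 + 79.19
= 371.62 mOsm/kg

371.6 mOsm/kg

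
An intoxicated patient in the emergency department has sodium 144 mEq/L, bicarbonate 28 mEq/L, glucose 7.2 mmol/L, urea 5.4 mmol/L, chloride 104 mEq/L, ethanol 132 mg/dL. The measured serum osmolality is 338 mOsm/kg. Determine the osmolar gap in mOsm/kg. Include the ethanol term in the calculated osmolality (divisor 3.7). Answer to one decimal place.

Calculated osmolality = 2·Na + glucose + urea + ethanol/3.7
= 2·144 + 7.2 + 5.4 + 132/3.7
= 288 + 7.20 + 5.40 + 35.68
= 336.28 mOsm/kg ≈ 336.3 mOsm/kg
Osmolar gap = measured − calculated = 338 − 336.3 = 1.7 mOsm/kg

1.7 mOsm/kg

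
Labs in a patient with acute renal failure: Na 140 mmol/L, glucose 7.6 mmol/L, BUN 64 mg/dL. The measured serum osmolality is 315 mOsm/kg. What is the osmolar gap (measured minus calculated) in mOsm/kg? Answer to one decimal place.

4.5 mOsm/kg

Calculated osmolality = 2·Na + glucose + BUN/2.8
= 2·140 + 7.6 + 64/2.8
= 280 + 7.60 + 22.86
= 310.46 mOsm/kg ≈ 310.5 mOsm/kg
Osmolar gap = measured − calculated = 315 − 310.5 = 4.5 mOsm/kg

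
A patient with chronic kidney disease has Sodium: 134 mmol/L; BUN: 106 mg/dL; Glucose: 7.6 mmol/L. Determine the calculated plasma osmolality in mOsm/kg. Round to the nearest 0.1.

Calculated osmolality = 2·Na + glucose + BUN/2.8
= 2·134 + 7.6 + 106/2.8
= 268 + 7.60 + 37.86
= 313.46 mOsm/kg

313.5 mOsm/kg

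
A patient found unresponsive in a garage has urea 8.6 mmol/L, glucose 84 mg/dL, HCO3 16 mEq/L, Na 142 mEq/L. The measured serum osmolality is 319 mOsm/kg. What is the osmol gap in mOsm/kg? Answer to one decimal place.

21.7 mOsm/kg

Calculated osmolality = 2·Na + glucose/18 + urea
= 2·142 + 84/18 + 8.6
= 284 + 4.67 + 8.60
= 297.27 mOsm/kg ≈ 297.3 mOsm/kg
Osmolar gap = measured − calculated = 319 − 297.3 = 21.7 mOsm/kg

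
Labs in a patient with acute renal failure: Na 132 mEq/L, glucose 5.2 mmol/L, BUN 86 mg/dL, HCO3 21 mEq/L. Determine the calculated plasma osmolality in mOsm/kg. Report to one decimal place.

Calculated osmolality = 2·Na + glucose + BUN/2.8
= 2·132 + 5.2 + 86/2.8
= 264 + 5.20 + 30.71
= 299.91 mOsm/kg

299.9 mOsm/kg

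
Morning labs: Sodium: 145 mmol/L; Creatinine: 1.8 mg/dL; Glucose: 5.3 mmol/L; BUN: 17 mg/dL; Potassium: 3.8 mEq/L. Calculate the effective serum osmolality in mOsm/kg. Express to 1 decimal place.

295.3 mOsm/kg

Effective osmolality excludes urea (freely permeant across cell membranes):
2·Na + glucose
= 2·145 + 5.3
= 290 + 5.3
= 295.3 mOsm/kg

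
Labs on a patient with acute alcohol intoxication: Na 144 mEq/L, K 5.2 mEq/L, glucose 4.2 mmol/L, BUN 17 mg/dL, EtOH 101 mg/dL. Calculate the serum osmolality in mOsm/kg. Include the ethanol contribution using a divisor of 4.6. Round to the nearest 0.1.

Calculated osmolality = 2·Na + glucose + BUN/2.8 + ethanol/4.6
= 2·144 + 4.2 + 17/2.8 + 101/4.6
= 288 + 4.20 + 6.07 + 21.96
= 320.23 mOsm/kg

320.2 mOsm/kg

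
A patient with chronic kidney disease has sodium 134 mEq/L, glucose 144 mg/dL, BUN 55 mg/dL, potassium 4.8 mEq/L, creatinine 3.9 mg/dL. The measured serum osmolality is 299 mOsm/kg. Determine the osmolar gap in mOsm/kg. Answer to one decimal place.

3.4 mOsm/kg

Calculated osmolality = 2·Na + glucose/18 + BUN/2.8
= 2·134 + 144/18 + 55/2.8
= 268 + 8 + 19.64
= 295.64 mOsm/kg ≈ 295.6 mOsm/kg
Osmolar gap = measured − calculated = 299 − 295.6 = 3.4 mOsm/kg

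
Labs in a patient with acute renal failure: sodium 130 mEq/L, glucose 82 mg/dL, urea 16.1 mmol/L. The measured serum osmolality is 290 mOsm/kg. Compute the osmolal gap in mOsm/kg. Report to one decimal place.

9.3 mOsm/kg

Calculated osmolality = 2·Na + glucose/18 + urea
= 2·130 + 82/18 + 16.1
= 260 + 4.56 + 16.10
= 280.66 mOsm/kg ≈ 280.7 mOsm/kg
Osmolar gap = measured − calculated = 290 − 280.7 = 9.3 mOsm/kg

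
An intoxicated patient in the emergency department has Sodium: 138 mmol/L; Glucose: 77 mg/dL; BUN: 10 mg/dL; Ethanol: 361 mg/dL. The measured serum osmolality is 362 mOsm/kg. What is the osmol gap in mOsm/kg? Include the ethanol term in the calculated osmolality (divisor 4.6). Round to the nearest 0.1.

Calculated osmolality = 2·Na + glucose/18 + BUN/2.8 + ethanol/4.6
= 2·138 + 77/18 + 10/2.8 + 361/4.6
= 276 + 4.28 + 3.57 + 78.48
= 362.33 mOsm/kg ≈ 362.3 mOsm/kg
Osmolar gap = measured − calculated = 362 − 362.3 = -0.3 mOsm/kg

-0.3 mOsm/kg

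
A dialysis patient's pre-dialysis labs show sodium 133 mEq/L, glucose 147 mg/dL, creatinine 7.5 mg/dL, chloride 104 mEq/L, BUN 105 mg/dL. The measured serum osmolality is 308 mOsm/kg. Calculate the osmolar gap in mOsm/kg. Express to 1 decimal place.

-3.7 mOsm/kg

Calculated osmolality = 2·Na + glucose/18 + BUN/2.8
= 2·133 + 147/18 + 105/2.8
= 266 + 8.17 + 37.50
= 311.67 mOsm/kg ≈ 311.7 mOsm/kg
Osmolar gap = measured − calculated = 308 − 311.7 = -3.7 mOsm/kg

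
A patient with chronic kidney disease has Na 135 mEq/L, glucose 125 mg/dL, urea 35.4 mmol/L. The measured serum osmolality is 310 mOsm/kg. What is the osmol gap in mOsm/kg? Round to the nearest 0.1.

-2.3 mOsm/kg

Calculated osmolality = 2·Na + glucose/18 + urea
= 2·135 + 125/18 + 35.4
= 270 + 6.94 + 35.40
= 312.34 mOsm/kg ≈ 312.3 mOsm/kg
Osmolar gap = measured − calculated = 310 − 312.3 = -2.3 mOsm/kg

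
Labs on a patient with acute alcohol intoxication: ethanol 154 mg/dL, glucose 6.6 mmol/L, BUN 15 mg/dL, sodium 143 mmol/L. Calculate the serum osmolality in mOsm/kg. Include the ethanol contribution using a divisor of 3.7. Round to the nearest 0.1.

Calculated osmolality = 2·Na + glucose + BUN/2.8 + ethanol/3.7
= 2·143 + 6.6 + 15/2.8 + 154/3.7
= 286 + 6.60 + 5.36 + 41.62
= 339.58 mOsm/kg

339.6 mOsm/kg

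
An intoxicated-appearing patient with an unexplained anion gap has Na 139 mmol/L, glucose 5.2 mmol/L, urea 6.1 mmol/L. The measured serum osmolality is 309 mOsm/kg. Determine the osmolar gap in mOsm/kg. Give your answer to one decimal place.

19.7 mOsm/kg

Calculated osmolality = 2·Na + glucose + urea
= 2·139 + 5.2 + 6.1
= 278 + 5.20 + 6.10
= 289.3 mOsm/kg ≈ 289.3 mOsm/kg
Osmolar gap = measured − calculated = 309 − 289.3 = 19.7 mOsm/kg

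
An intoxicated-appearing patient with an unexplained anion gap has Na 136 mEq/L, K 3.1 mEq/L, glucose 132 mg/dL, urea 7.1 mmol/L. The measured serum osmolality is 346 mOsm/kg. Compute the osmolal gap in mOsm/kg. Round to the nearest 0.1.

Calculated osmolality = 2·Na + glucose/18 + urea
= 2·136 + 132/18 + 7.1
= 272 + 7.33 + 7.10
= 286.43 mOsm/kg ≈ 286.4 mOsm/kg
Osmolar gap = measured − calculated = 346 − 286.4 = 59.6 mOsm/kg

59.6 mOsm/kg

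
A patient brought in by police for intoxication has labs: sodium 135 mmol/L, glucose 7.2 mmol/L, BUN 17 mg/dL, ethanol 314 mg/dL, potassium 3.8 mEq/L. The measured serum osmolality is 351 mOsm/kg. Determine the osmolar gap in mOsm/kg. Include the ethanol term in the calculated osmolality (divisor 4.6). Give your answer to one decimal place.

-0.5 mOsm/kg

Calculated osmolality = 2·Na + glucose + BUN/2.8 + ethanol/4.6
= 2·135 + 7.2 + 17/2.8 + 314/4.6
= 270 + 7.20 + 6.07 + 68.26
= 351.53 mOsm/kg ≈ 351.5 mOsm/kg
Osmolar gap = measured − calculated = 351 − 351.5 = -0.5 mOsm/kg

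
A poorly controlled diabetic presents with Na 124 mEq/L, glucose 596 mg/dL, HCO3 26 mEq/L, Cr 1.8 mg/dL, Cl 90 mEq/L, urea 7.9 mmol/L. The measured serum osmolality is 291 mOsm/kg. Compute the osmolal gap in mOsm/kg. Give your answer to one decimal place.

Calculated osmolality = 2·Na + glucose/18 + urea
= 2·124 + 596/18 + 7.9
= 248 + 33.11 + 7.90
= 289.01 mOsm/kg ≈ 289.0 mOsm/kg
Osmolar gap = measured − calculated = 291 − 289.0 = 2.0 mOsm/kg

2.0 mOsm/kg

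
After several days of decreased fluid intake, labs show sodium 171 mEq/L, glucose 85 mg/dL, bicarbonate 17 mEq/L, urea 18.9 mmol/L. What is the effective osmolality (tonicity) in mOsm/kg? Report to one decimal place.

Effective osmolality excludes urea (freely permeant across cell membranes):
2·Na + glucose/18
= 2·171 + 85/18
= 342 + 4.72
= 346.72 mOsm/kg

346.7 mOsm/kg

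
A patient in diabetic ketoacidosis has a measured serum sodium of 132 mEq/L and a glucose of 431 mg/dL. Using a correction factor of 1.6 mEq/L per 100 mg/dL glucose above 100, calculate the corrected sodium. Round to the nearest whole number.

Corrected Na = measured Na + 1.6 · (glucose − 100)/100
= 132 + 1.6 · (431 − 100)/100
= 132 + 5.3
= 137.3 mEq/L

137 mEq/L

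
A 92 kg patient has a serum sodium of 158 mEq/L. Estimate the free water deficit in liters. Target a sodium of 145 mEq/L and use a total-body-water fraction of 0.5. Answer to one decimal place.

TBW = 0.5 · 92 = 46 L
Free water deficit = TBW · (Na/145 − 1)
= 46 · (158/145 − 1)
= 46 · 0.0897
= 4.13 L

4.1 L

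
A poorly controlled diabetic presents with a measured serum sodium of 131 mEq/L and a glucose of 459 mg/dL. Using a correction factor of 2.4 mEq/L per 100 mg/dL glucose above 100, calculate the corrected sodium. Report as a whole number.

140 mEq/L

Corrected Na = measured Na + 2.4 · (glucose − 100)/100
= 131 + 2.4 · (459 − 100)/100
= 131 + 8.6
= 139.6 mEq/L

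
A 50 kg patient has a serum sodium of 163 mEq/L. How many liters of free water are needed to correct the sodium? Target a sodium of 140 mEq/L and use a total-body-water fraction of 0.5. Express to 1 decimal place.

TBW = 0.5 · 50 = 25 L
Free water deficit = TBW · (Na/140 − 1)
= 25 · (163/140 − 1)
= 25 · 0.1643
= 4.11 L

4.1 L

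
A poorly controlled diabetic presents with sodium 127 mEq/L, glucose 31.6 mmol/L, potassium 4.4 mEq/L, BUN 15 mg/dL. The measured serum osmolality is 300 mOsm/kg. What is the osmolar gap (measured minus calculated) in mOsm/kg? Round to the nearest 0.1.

9.0 mOsm/kg

Calculated osmolality = 2·Na + glucose + BUN/2.8
= 2·127 + 31.6 + 15/2.8
= 254 + 31.60 + 5.36
= 290.96 mOsm/kg ≈ 291.0 mOsm/kg
Osmolar gap = measured − calculated = 300 − 291.0 = 9.0 mOsm/kg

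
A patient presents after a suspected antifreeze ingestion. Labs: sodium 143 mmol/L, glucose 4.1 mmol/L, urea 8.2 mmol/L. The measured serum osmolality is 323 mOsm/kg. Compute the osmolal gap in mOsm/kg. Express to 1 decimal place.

24.7 mOsm/kg

Calculated osmolality = 2·Na + glucose + urea
= 2·143 + 4.1 + 8.2
= 286 + 4.10 + 8.20
= 298.3 mOsm/kg ≈ 298.3 mOsm/kg
Osmolar gap = measured − calculated = 323 − 298.3 = 24.7 mOsm/kg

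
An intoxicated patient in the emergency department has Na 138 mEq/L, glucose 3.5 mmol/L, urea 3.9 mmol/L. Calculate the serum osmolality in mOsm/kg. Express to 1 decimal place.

Calculated osmolality = 2·Na + glucose + urea
= 2·138 + 3.5 + 3.9
= 276 + 3.50 + 3.90
= 283.4 mOsm/kg

283.4 mOsm/kg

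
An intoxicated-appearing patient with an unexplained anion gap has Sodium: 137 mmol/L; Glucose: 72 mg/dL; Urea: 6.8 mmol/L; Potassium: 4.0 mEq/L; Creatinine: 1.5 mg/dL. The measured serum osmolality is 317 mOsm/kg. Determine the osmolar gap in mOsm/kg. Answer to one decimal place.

Calculated osmolality = 2·Na + glucose/18 + urea
= 2·137 + 72/18 + 6.8
= 274 + 4 + 6.80
= 284.8 mOsm/kg ≈ 284.8 mOsm/kg
Osmolar gap = measured − calculated = 317 − 284.8 = 32.2 mOsm/kg

32.2 mOsm/kg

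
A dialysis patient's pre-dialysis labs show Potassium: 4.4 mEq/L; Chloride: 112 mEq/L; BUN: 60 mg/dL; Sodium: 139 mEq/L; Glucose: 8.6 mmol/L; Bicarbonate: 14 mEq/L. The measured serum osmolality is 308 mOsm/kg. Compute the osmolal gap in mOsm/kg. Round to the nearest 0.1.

0.0 mOsm/kg

Calculated osmolality = 2·Na + glucose + BUN/2.8
= 2·139 + 8.6 + 60/2.8
= 278 + 8.60 + 21.43
= 308.03 mOsm/kg ≈ 308.0 mOsm/kg
Osmolar gap = measured − calculated = 308 − 308.0 = 0.0 mOsm/kg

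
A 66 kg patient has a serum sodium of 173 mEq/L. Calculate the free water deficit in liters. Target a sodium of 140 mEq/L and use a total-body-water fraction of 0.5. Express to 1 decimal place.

TBW = 0.5 · 66 = 33 L
Free water deficit = TBW · (Na/140 − 1)
= 33 · (173/140 − 1)
= 33 · 0.2357
= 7.78 L

7.8 L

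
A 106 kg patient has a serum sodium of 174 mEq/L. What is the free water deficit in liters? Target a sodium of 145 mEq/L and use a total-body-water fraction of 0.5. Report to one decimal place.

TBW = 0.5 · 106 = 53 L
Free water deficit = TBW · (Na/145 − 1)
= 53 · (174/145 − 1)
= 53 · 0.2
= 10.6 L

10.6 L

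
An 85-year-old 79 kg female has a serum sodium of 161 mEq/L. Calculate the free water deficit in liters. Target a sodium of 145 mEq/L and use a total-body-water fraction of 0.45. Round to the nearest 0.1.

3.9 L

TBW = 0.45 · 79 = 35.55 L
Free water deficit = TBW · (Na/145 − 1)
= 35.55 · (161/145 − 1)
= 35.55 · 0.1103
= 3.92 L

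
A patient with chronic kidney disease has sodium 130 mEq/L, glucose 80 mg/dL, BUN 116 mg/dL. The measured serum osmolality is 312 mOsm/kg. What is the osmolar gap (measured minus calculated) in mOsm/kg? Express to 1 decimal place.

Calculated osmolality = 2·Na + glucose/18 + BUN/2.8
= 2·130 + 80/18 + 116/2.8
= 260 + 4.44 + 41.43
= 305.87 mOsm/kg ≈ 305.9 mOsm/kg
Osmolar gap = measured − calculated = 312 − 305.9 = 6.1 mOsm/kg

6.1 mOsm/kg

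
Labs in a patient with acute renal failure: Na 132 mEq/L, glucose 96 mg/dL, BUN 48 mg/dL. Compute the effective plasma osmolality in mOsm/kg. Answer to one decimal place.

269.3 mOsm/kg

Effective osmolality excludes urea (freely permeant across cell membranes):
2·Na + glucose/18
= 2·132 + 96/18
= 264 + 5.33
= 269.33 mOsm/kg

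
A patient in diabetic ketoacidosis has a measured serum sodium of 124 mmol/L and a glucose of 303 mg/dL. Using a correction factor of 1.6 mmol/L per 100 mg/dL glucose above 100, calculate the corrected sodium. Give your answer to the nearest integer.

Corrected Na = measured Na + 1.6 · (glucose − 100)/100
= 124 + 1.6 · (303 − 100)/100
= 124 + 3.2
= 127.2 mmol/L

127 mmol/L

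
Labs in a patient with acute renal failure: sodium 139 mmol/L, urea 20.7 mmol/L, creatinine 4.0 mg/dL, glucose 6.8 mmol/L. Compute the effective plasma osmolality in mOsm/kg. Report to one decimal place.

Effective osmolality excludes urea (freely permeant across cell membranes):
2·Na + glucose
= 2·139 + 6.8
= 278 + 6.8
= 284.8 mOsm/kg

284.8 mOsm/kg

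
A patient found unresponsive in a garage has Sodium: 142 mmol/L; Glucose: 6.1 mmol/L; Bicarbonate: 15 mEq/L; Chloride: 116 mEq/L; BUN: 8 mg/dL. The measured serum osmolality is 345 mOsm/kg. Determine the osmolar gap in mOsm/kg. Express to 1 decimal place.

Calculated osmolality = 2·Na + glucose + BUN/2.8
= 2·142 + 6.1 + 8/2.8
= 284 + 6.10 + 2.86
= 292.96 mOsm/kg ≈ 293.0 mOsm/kg
Osmolar gap = measured − calculated = 345 − 293.0 = 52.0 mOsm/kg

52.0 mOsm/kg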